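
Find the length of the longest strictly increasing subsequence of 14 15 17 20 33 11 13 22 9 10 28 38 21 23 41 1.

8

Scanning left to right, the best length ending at each element is: 14→1, 15→2, 17→3, 20→4, 33→5, 11→1, 13→2, 22→5, 9→1, 10→2, 28→6, 38→7, 21→5, 23→6, 41→8, 1→1.
So the longest increasing subsequence has length 8, e.g. 14, 15, 17, 20, 22, 28, 38, 41.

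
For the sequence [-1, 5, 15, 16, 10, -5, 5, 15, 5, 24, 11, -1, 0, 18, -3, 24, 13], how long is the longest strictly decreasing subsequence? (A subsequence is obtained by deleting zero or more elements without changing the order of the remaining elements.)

5

Scanning left to right, the best length ending at each element is: -1→1, 5→1, 15→1, 16→1, 10→2, -5→3, 5→3, 15→2, 5→3, 24→1, 11→3, -1→4, 0→4, 18→2, -3→5, 24→1, 13→3.
So the longest decreasing subsequence has length 5, e.g. 15, 10, 5, -1, -3.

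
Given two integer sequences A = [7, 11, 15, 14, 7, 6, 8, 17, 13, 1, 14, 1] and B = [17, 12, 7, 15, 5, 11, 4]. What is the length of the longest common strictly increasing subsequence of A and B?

2

For each value that appears in both, track the longest common increasing run ending there.
The best achievable length is 2; one witness is 7, 15 (A-positions 1,3, B-positions 3,4).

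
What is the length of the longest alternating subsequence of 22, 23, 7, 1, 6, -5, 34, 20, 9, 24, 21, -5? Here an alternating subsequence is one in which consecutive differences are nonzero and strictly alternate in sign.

Track the best alternating length ending on an up-step vs a down-step at each position: up/down = 1/1, 2/1, 1/3, 1/3, 4/3, 1/5, 6/1, 6/7, 6/7, 8/7, 8/9, 1/9.
The maximum over both is 9; one such subsequence is 22, 23, 1, 6, -5, 34, 20, 24, 21.

9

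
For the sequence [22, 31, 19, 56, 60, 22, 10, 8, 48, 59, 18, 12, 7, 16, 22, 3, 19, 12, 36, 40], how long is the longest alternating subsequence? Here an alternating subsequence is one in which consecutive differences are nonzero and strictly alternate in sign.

12

A longest alternating subsequence is 22, 31, 19, 56, 22, 48, 12, 16, 3, 19, 12, 36 (positions 1,2,3,4,6,9,12,14,16,17,18,19); its 11 consecutive differences strictly alternate in sign, and length 12 is optimal.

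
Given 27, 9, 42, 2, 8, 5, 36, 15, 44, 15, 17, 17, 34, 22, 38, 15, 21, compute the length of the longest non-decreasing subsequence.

Scanning left to right, the best length ending at each element is: 27→1, 9→1, 42→2, 2→1, 8→2, 5→2, 36→3, 15→3, 44→4, 15→4, 17→5, 17→6, 34→7, 22→7, 38→8, 15→5, 21→7.
So the longest non-decreasing subsequence has length 8, e.g. 2, 8, 15, 15, 17, 17, 34, 38.

8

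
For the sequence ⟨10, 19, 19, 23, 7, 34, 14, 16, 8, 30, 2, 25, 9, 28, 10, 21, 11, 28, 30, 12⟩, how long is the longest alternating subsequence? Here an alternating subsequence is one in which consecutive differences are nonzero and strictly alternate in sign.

A longest alternating subsequence is 10, 19, 7, 34, 14, 16, 8, 30, 2, 25, 9, 28, 10, 21, 11, 28, 12 (positions 1,2,5,6,7,8,9,10,11,12,13,14,15,16,17,18,20); its 16 consecutive differences strictly alternate in sign, and length 17 is optimal.

17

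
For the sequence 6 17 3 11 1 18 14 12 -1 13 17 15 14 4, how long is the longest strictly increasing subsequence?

5

Scanning left to right, the best length ending at each element is: 6→1, 17→2, 3→1, 11→2, 1→1, 18→3, 14→3, 12→3, -1→1, 13→4, 17→5, 15→5, 14→5, 4→2.
So the longest increasing subsequence has length 5, e.g. 6, 11, 12, 13, 17.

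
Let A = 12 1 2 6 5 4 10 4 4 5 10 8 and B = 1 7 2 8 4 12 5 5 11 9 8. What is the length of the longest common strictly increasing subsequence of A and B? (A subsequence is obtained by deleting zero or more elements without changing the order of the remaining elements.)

5

A longest common strictly increasing subsequence is 1, 2, 4, 5, 8 (length 5); it appears in order in both A and B, and no longer such subsequence exists.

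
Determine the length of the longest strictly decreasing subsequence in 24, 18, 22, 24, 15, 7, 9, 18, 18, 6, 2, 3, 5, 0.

7

Scanning left to right, the best length ending at each element is: 24→1, 18→2, 22→2, 24→1, 15→3, 7→4, 9→4, 18→3, 18→3, 6→5, 2→6, 3→6, 5→6, 0→7.
So the longest decreasing subsequence has length 7, e.g. 24, 18, 15, 7, 6, 2, 0.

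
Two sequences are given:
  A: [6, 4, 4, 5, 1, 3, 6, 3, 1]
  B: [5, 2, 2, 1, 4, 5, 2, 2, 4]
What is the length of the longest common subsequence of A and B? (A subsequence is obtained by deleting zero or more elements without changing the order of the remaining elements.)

2

A longest common subsequence is 4, 4 (length 2); the LCS DP confirms no longer common subsequence exists.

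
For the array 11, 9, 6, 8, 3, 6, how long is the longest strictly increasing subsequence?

2

One longest increasing subsequence is 6, 8 (positions 3,4), of length 2; no longer one exists.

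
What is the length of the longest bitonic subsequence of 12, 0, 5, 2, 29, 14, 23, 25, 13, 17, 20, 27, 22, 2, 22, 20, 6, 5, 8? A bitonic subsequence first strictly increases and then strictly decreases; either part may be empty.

Let inc[i] be the LIS ending at i and dec[i] the longest strictly decreasing subsequence starting at i. inc = [1, 1, 2, 2, 3, 3, 4, 5, 3, 4, 5, 6, 6, 2, 6, 5, 3, 3, 4], dec = [3, 1, 2, 1, 6, 4, 5, 5, 3, 3, 3, 5, 4, 1, 4, 3, 2, 1, 1].
max_i inc[i]+dec[i]−1 = 10, with one witness 0, 5, 14, 23, 25, 27, 22, 20, 6, 5.

10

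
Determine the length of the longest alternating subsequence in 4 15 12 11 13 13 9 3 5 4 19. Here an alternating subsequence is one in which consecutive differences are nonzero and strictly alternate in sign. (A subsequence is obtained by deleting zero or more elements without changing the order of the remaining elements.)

8

Track the best alternating length ending on an up-step vs a down-step at each position: up/down = 1/1, 2/1, 2/3, 2/3, 4/3, 4/3, 2/5, 1/5, 6/5, 6/7, 8/1.
The maximum over both is 8; one such subsequence is 4, 15, 12, 13, 3, 5, 4, 19.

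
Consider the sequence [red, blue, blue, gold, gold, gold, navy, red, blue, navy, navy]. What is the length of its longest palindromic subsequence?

One longest palindromic subsequence is blue gold gold gold blue (positions 3,4,5,6,9); it reads the same forward and backward, and the interval DP gives dp[1][11] = 5.

5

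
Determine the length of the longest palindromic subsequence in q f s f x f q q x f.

6

One longest palindromic subsequence is fxqqxf (positions 2,5,7,8,9,10); it reads the same forward and backward, and the interval DP gives dp[1][10] = 6.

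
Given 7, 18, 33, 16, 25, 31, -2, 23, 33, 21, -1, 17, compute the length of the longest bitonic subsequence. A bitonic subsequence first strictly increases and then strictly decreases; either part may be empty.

One longest bitonic subsequence is 7, 18, 33, 31, 23, 21, 17 (positions 1,2,3,6,8,10,12): it rises to 33 then falls. Length 7 is optimal.

7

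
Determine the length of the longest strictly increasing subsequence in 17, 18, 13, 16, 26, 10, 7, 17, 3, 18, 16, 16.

Let dp[i] be the longest increasing subsequence ending at position i. Then dp = [1, 2, 1, 2, 3, 1, 1, 3, 1, 4, 2, 2].
The maximum is 4; one witness is 13, 16, 17, 18 at positions 3,4,8,10.

4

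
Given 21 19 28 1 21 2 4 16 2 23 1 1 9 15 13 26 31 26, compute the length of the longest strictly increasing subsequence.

Let dp[i] be the longest increasing subsequence ending at position i. Then dp = [1, 1, 2, 1, 2, 2, 3, 4, 2, 5, 1, 1, 4, 5, 5, 6, 7, 6].
The maximum is 7; one witness is 1, 2, 4, 16, 23, 26, 31 at positions 4,6,7,8,10,16,17.

7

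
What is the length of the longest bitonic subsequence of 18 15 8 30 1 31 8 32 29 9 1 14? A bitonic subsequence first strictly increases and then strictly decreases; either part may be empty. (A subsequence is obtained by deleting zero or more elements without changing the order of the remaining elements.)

Let inc[i] be the LIS ending at i and dec[i] the longest strictly decreasing subsequence starting at i. inc = [1, 1, 1, 2, 1, 3, 2, 4, 3, 3, 1, 4], dec = [4, 3, 2, 4, 1, 4, 2, 4, 3, 2, 1, 1].
max_i inc[i]+dec[i]−1 = 7, with one witness 18, 30, 31, 32, 29, 9, 1.

7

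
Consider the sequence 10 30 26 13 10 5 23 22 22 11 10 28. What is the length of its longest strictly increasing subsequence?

One longest increasing subsequence is 10, 13, 23, 28 (positions 1,4,7,12), of length 4; no longer one exists.

4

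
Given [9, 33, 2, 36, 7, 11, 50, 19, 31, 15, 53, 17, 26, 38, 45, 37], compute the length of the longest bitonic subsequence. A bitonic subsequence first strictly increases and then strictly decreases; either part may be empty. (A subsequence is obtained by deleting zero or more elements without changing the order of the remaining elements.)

9

One longest bitonic subsequence is 2, 7, 11, 15, 17, 26, 38, 45, 37 (positions 3,5,6,10,12,13,14,15,16): it rises to 45 then falls. Length 9 is optimal.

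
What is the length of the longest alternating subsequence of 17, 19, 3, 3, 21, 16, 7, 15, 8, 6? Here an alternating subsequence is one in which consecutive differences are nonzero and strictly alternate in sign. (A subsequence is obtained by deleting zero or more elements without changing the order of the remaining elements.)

7

A longest alternating subsequence is 17, 19, 3, 21, 7, 15, 8 (positions 1,2,3,5,7,8,9); its 6 consecutive differences strictly alternate in sign, and length 7 is optimal.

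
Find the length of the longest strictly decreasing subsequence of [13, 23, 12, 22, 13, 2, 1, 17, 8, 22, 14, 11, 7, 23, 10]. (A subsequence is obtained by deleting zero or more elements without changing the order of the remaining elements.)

6

Let dp[i] be the longest decreasing subsequence ending at position i. Then dp = [1, 1, 2, 2, 3, 4, 5, 3, 4, 2, 4, 5, 6, 1, 6].
The maximum is 6; one witness is 23, 22, 17, 14, 11, 7 at positions 2,4,8,11,12,13.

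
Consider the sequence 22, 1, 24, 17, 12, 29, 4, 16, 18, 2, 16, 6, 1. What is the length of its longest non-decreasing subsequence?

One longest non-decreasing subsequence is 1, 12, 16, 18 (positions 2,5,8,9), of length 4; no longer one exists.

4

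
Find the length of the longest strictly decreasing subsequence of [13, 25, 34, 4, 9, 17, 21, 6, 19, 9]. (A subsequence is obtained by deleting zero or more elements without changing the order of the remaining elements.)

One longest decreasing subsequence is 25, 21, 19, 9 (positions 2,7,9,10), of length 4; no longer one exists.

4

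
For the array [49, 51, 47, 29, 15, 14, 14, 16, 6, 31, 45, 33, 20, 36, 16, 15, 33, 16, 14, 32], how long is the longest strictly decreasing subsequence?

Scanning left to right, the best length ending at each element is: 49→1, 51→1, 47→2, 29→3, 15→4, 14→5, 14→5, 16→4, 6→6, 31→3, 45→3, 33→4, 20→5, 36→4, 16→6, 15→7, 33→5, 16→6, 14→8, 32→6.
So the longest decreasing subsequence has length 8, e.g. 49, 47, 45, 33, 20, 16, 15, 14.

8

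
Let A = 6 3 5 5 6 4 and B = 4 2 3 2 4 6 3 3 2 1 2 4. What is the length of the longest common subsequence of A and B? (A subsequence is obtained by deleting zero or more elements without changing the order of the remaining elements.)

A longest common subsequence is 6, 3, 4 (length 3); the LCS DP confirms no longer common subsequence exists.

3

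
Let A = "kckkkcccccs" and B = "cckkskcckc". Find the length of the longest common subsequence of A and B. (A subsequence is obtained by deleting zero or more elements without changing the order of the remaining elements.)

A longest common subsequence is ckkkccc (length 7); the LCS DP confirms no longer common subsequence exists.

7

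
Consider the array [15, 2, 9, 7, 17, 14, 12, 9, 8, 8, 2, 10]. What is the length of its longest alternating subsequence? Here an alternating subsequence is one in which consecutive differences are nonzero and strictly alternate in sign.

7

A longest alternating subsequence is 15, 2, 9, 7, 17, 9, 10 (positions 1,2,3,4,5,8,12); its 6 consecutive differences strictly alternate in sign, and length 7 is optimal.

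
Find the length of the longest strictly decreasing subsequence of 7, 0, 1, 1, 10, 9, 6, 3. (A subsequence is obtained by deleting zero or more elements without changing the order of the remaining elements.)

Let dp[i] be the longest decreasing subsequence ending at position i. Then dp = [1, 2, 2, 2, 1, 2, 3, 4].
The maximum is 4; one witness is 10, 9, 6, 3 at positions 5,6,7,8.

4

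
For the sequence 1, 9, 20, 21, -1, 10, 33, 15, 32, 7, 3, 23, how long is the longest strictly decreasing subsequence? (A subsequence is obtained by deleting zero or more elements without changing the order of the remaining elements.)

Scanning left to right, the best length ending at each element is: 1→1, 9→1, 20→1, 21→1, -1→2, 10→2, 33→1, 15→2, 32→2, 7→3, 3→4, 23→3.
So the longest decreasing subsequence has length 4, e.g. 20, 10, 7, 3.

4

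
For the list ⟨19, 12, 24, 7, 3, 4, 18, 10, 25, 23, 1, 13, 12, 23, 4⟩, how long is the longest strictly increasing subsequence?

5

Scanning left to right, the best length ending at each element is: 19→1, 12→1, 24→2, 7→1, 3→1, 4→2, 18→3, 10→3, 25→4, 23→4, 1→1, 13→4, 12→4, 23→5, 4→2.
So the longest increasing subsequence has length 5, e.g. 3, 4, 10, 13, 23.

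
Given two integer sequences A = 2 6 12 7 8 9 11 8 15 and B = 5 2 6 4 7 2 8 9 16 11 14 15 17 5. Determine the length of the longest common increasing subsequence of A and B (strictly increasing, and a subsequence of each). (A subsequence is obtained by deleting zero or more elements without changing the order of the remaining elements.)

For each value that appears in both, track the longest common increasing run ending there.
The best achievable length is 7; one witness is 2, 6, 7, 8, 9, 11, 15 (A-positions 1,2,4,5,6,7,9, B-positions 2,3,5,7,8,10,12).

7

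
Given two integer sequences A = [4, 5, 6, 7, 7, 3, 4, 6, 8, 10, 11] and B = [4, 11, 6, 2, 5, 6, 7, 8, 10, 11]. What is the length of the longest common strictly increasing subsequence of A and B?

For each value that appears in both, track the longest common increasing run ending there.
The best achievable length is 7; one witness is 4, 5, 6, 7, 8, 10, 11 (A-positions 1,2,3,4,9,10,11, B-positions 1,5,6,7,8,9,10).

7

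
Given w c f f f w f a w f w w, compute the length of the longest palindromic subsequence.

7

One longest palindromic subsequence is wwfwfww (positions 1,6,7,9,10,11,12); it reads the same forward and backward, and the interval DP gives dp[1][12] = 7.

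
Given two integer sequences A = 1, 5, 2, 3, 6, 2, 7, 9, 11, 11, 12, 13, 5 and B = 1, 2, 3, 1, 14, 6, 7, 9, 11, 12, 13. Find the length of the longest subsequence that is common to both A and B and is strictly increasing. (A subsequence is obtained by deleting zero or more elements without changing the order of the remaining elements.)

For each value that appears in both, track the longest common increasing run ending there.
The best achievable length is 9; one witness is 1, 2, 3, 6, 7, 9, 11, 12, 13 (A-positions 1,3,4,5,7,8,9,11,12, B-positions 1,2,3,6,7,8,9,10,11).

9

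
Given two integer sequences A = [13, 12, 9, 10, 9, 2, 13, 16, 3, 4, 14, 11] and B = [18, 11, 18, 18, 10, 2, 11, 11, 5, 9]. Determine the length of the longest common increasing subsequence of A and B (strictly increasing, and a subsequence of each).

A longest common strictly increasing subsequence is 10, 11 (length 2); it appears in order in both A and B, and no longer such subsequence exists.

2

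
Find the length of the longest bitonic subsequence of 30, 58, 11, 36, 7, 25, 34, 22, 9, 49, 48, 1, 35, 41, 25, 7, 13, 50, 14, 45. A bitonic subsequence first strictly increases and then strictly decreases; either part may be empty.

8

Let inc[i] be the LIS ending at i and dec[i] the longest strictly decreasing subsequence starting at i. inc = [1, 2, 1, 2, 1, 2, 3, 2, 2, 4, 4, 1, 4, 5, 3, 2, 3, 6, 4, 6], dec = [5, 6, 3, 5, 2, 4, 4, 3, 2, 5, 4, 1, 3, 3, 2, 1, 1, 2, 1, 1].
max_i inc[i]+dec[i]−1 = 8, with one witness 11, 25, 34, 49, 48, 41, 25, 14.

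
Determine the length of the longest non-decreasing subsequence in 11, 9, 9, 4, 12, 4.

3

Let dp[i] be the longest non-decreasing subsequence ending at position i. Then dp = [1, 1, 2, 1, 3, 2].
The maximum is 3; one witness is 9, 9, 12 at positions 2,3,5.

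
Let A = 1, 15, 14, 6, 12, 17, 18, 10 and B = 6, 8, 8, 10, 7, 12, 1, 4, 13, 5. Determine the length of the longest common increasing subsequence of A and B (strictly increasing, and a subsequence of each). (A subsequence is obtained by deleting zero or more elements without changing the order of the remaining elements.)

2

For each value that appears in both, track the longest common increasing run ending there.
The best achievable length is 2; one witness is 6, 10 (A-positions 4,8, B-positions 1,4).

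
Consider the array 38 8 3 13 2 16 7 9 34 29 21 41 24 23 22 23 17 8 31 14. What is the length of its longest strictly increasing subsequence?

7

Scanning left to right, the best length ending at each element is: 38→1, 8→1, 3→1, 13→2, 2→1, 16→3, 7→2, 9→3, 34→4, 29→4, 21→4, 41→5, 24→5, 23→5, 22→5, 23→6, 17→4, 8→3, 31→7, 14→4.
So the longest increasing subsequence has length 7, e.g. 8, 13, 16, 21, 22, 23, 31.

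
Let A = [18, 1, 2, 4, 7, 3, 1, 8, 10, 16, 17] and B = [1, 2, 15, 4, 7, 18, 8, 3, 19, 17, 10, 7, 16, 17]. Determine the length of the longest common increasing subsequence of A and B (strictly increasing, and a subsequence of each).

For each value that appears in both, track the longest common increasing run ending there.
The best achievable length is 8; one witness is 1, 2, 4, 7, 8, 10, 16, 17 (A-positions 2,3,4,5,8,9,10,11, B-positions 1,2,4,5,7,11,13,14).

8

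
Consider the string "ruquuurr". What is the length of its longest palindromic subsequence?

6

One longest palindromic subsequence is ruuuur (positions 1,2,4,5,6,8); it reads the same forward and backward, and the interval DP gives dp[1][8] = 6.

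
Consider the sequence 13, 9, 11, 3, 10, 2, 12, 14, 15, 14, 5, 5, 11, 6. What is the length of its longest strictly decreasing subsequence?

4

Scanning left to right, the best length ending at each element is: 13→1, 9→2, 11→2, 3→3, 10→3, 2→4, 12→2, 14→1, 15→1, 14→2, 5→4, 5→4, 11→3, 6→4.
So the longest decreasing subsequence has length 4, e.g. 13, 9, 3, 2.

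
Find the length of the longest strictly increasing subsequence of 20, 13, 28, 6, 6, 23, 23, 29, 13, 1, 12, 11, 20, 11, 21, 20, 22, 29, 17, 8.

6

Let dp[i] be the longest increasing subsequence ending at position i. Then dp = [1, 1, 2, 1, 1, 2, 2, 3, 2, 1, 2, 2, 3, 2, 4, 3, 5, 6, 3, 2].
The maximum is 6; one witness is 6, 13, 20, 21, 22, 29 at positions 4,9,13,15,17,18.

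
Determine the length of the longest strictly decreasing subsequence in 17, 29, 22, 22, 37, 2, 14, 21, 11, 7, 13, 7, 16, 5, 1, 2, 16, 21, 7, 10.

7

Let dp[i] be the longest decreasing subsequence ending at position i. Then dp = [1, 1, 2, 2, 1, 3, 3, 3, 4, 5, 4, 5, 4, 6, 7, 7, 4, 3, 5, 5].
The maximum is 7; one witness is 29, 22, 14, 11, 7, 5, 1 at positions 2,3,7,9,10,14,15.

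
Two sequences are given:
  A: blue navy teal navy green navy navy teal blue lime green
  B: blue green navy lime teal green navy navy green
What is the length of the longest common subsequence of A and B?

A longest common subsequence is blue, navy, teal, green, navy, navy, green (length 7); the LCS DP confirms no longer common subsequence exists.

7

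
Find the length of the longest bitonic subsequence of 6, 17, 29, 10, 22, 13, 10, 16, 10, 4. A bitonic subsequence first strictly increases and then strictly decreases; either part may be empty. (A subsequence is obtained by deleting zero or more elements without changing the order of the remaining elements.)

Let inc[i] be the LIS ending at i and dec[i] the longest strictly decreasing subsequence starting at i. inc = [1, 2, 3, 2, 3, 3, 2, 4, 2, 1], dec = [2, 4, 5, 2, 4, 3, 2, 3, 2, 1].
max_i inc[i]+dec[i]−1 = 7, with one witness 6, 17, 29, 22, 16, 10, 4.

7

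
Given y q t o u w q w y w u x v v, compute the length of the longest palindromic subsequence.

5

Using dp[i][j] = 2 + dp[i+1][j−1] if the ends match, else max(dp[i+1][j], dp[i][j−1]):
dp[1][14] = 5. A witness is uwywu at positions 5,6,9,10,11.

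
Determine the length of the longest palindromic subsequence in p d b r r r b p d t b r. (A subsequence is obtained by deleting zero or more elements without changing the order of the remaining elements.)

7

Using dp[i][j] = 2 + dp[i+1][j−1] if the ends match, else max(dp[i+1][j], dp[i][j−1]):
dp[1][12] = 7. A witness is dbrrrbd at positions 2,3,4,5,6,7,9.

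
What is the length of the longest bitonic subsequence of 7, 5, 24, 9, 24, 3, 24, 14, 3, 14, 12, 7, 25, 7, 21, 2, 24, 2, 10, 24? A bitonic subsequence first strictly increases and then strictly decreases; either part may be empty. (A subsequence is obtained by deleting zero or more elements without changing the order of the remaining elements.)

7

Let inc[i] be the LIS ending at i and dec[i] the longest strictly decreasing subsequence starting at i. inc = [1, 1, 2, 2, 3, 1, 3, 3, 1, 3, 3, 2, 4, 2, 4, 1, 5, 1, 3, 5], dec = [4, 3, 5, 3, 5, 2, 5, 4, 2, 4, 3, 2, 3, 2, 2, 1, 2, 1, 1, 1].
max_i inc[i]+dec[i]−1 = 7, with one witness 7, 9, 24, 14, 12, 7, 2.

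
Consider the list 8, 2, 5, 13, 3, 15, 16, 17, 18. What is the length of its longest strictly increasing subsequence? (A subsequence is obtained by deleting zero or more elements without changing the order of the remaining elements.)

Scanning left to right, the best length ending at each element is: 8→1, 2→1, 5→2, 13→3, 3→2, 15→4, 16→5, 17→6, 18→7.
So the longest increasing subsequence has length 7, e.g. 2, 5, 13, 15, 16, 17, 18.

7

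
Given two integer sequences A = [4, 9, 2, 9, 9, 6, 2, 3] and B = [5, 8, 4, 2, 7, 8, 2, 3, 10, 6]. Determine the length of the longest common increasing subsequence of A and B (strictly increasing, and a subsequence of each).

A longest common strictly increasing subsequence is 2, 3 (length 2); it appears in order in both A and B, and no longer such subsequence exists.

2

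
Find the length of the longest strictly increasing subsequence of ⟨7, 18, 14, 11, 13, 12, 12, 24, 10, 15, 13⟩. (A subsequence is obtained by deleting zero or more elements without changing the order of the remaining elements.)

One longest increasing subsequence is 7, 11, 13, 24 (positions 1,4,5,8), of length 4; no longer one exists.

4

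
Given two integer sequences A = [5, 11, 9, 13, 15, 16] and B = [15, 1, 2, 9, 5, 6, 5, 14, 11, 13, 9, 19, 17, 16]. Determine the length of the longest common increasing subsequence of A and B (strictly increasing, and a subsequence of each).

For each value that appears in both, track the longest common increasing run ending there.
The best achievable length is 4; one witness is 5, 11, 13, 16 (A-positions 1,2,4,6, B-positions 5,9,10,14).

4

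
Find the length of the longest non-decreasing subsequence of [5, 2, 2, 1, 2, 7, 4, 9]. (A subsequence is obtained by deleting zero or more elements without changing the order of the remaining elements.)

Let dp[i] be the longest non-decreasing subsequence ending at position i. Then dp = [1, 1, 2, 1, 3, 4, 4, 5].
The maximum is 5; one witness is 2, 2, 2, 7, 9 at positions 2,3,5,6,8.

5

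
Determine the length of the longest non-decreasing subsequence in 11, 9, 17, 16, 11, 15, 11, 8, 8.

Let dp[i] be the longest non-decreasing subsequence ending at position i. Then dp = [1, 1, 2, 2, 2, 3, 3, 1, 2].
The maximum is 3; one witness is 11, 11, 15 at positions 1,5,6.

3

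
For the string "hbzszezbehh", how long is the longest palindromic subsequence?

One longest palindromic subsequence is hbzezbh (positions 1,2,3,6,7,8,11); it reads the same forward and backward, and the interval DP gives dp[1][11] = 7.

7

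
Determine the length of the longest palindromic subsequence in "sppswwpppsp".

One longest palindromic subsequence is sppwwpps (positions 1,2,3,5,6,8,9,10); it reads the same forward and backward, and the interval DP gives dp[1][11] = 8.

8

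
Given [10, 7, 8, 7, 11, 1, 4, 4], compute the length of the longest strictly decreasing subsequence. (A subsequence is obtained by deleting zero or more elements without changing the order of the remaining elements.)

Scanning left to right, the best length ending at each element is: 10→1, 7→2, 8→2, 7→3, 11→1, 1→4, 4→4, 4→4.
So the longest decreasing subsequence has length 4, e.g. 10, 8, 7, 1.

4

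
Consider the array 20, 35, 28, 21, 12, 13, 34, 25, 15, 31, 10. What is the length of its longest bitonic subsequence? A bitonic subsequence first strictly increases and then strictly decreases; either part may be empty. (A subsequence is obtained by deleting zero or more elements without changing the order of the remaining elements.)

Let inc[i] be the LIS ending at i and dec[i] the longest strictly decreasing subsequence starting at i. inc = [1, 2, 2, 2, 1, 2, 3, 3, 3, 4, 1], dec = [3, 5, 4, 3, 2, 2, 4, 3, 2, 2, 1].
max_i inc[i]+dec[i]−1 = 6, with one witness 20, 35, 34, 25, 15, 10.

6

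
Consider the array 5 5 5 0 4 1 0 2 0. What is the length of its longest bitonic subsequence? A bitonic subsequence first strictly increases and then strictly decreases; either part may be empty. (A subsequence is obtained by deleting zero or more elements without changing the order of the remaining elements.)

4

Let inc[i] be the LIS ending at i and dec[i] the longest strictly decreasing subsequence starting at i. inc = [1, 1, 1, 1, 2, 2, 1, 3, 1], dec = [4, 4, 4, 1, 3, 2, 1, 2, 1].
max_i inc[i]+dec[i]−1 = 4, with one witness 5, 4, 2, 0.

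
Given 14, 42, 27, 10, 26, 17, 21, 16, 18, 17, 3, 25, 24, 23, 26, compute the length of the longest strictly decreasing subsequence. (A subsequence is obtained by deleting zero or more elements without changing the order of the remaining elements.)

7

Let dp[i] be the longest decreasing subsequence ending at position i. Then dp = [1, 1, 2, 3, 3, 4, 4, 5, 5, 6, 7, 4, 5, 6, 3].
The maximum is 7; one witness is 42, 27, 26, 21, 18, 17, 3 at positions 2,3,5,7,9,10,11.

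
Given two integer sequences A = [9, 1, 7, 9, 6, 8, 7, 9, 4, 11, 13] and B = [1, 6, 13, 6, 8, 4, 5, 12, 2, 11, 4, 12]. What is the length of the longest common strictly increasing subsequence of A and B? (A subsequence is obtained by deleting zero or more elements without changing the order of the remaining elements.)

4

A longest common strictly increasing subsequence is 1, 6, 8, 11 (length 4); it appears in order in both A and B, and no longer such subsequence exists.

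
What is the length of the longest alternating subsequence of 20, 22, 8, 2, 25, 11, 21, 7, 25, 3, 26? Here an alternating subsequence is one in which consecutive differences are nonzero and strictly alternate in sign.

A longest alternating subsequence is 20, 22, 8, 25, 11, 21, 7, 25, 3, 26 (positions 1,2,3,5,6,7,8,9,10,11); its 9 consecutive differences strictly alternate in sign, and length 10 is optimal.

10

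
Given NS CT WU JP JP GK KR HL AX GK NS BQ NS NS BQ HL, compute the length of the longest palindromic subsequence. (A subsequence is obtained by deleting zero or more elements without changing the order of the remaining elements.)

6

One longest palindromic subsequence is HL BQ NS NS BQ HL (positions 8,12,13,14,15,16); it reads the same forward and backward, and the interval DP gives dp[1][16] = 6.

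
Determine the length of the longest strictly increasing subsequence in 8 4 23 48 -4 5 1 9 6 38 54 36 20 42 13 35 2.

5

Let dp[i] be the longest increasing subsequence ending at position i. Then dp = [1, 1, 2, 3, 1, 2, 2, 3, 3, 4, 5, 4, 4, 5, 4, 5, 3].
The maximum is 5; one witness is 4, 5, 9, 38, 54 at positions 2,6,8,10,11.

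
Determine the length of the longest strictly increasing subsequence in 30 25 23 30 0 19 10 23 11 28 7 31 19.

5

Scanning left to right, the best length ending at each element is: 30→1, 25→1, 23→1, 30→2, 0→1, 19→2, 10→2, 23→3, 11→3, 28→4, 7→2, 31→5, 19→4.
So the longest increasing subsequence has length 5, e.g. 0, 19, 23, 28, 31.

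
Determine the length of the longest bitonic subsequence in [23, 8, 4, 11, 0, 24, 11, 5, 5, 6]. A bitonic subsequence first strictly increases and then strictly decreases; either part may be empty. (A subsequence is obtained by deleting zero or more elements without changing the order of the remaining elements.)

5

Let inc[i] be the LIS ending at i and dec[i] the longest strictly decreasing subsequence starting at i. inc = [1, 1, 1, 2, 1, 3, 2, 2, 2, 3], dec = [4, 3, 2, 2, 1, 3, 2, 1, 1, 1].
max_i inc[i]+dec[i]−1 = 5, with one witness 8, 11, 24, 11, 6.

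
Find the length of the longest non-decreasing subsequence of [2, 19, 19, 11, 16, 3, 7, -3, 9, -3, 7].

Scanning left to right, the best length ending at each element is: 2→1, 19→2, 19→3, 11→2, 16→3, 3→2, 7→3, -3→1, 9→4, -3→2, 7→4.
So the longest non-decreasing subsequence has length 4, e.g. 2, 3, 7, 9.

4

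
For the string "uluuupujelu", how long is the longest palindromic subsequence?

One longest palindromic subsequence is uluuuulu (positions 1,2,3,4,5,7,10,11); it reads the same forward and backward, and the interval DP gives dp[1][11] = 8.

8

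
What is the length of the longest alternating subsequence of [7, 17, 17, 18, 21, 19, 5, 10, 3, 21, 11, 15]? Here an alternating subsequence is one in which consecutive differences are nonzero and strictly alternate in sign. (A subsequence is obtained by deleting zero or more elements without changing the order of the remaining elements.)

8

Track the best alternating length ending on an up-step vs a down-step at each position: up/down = 1/1, 2/1, 2/1, 2/1, 2/1, 2/3, 1/3, 4/3, 1/5, 6/1, 6/7, 8/7.
The maximum over both is 8; one such subsequence is 7, 17, 5, 10, 3, 21, 11, 15.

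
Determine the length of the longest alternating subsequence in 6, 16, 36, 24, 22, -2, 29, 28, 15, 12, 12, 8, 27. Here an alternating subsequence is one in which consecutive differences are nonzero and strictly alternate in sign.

Track the best alternating length ending on an up-step vs a down-step at each position: up/down = 1/1, 2/1, 2/1, 2/3, 2/3, 1/3, 4/3, 4/5, 4/5, 4/5, 4/5, 4/5, 6/5.
The maximum over both is 6; one such subsequence is 6, 36, 24, 29, 15, 27.

6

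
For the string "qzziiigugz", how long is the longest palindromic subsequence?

5

One longest palindromic subsequence is zgugz (positions 2,7,8,9,10); it reads the same forward and backward, and the interval DP gives dp[1][10] = 5.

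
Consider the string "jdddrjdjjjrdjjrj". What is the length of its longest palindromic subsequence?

11

One longest palindromic subsequence is jrjdjjjdjrj (positions 1,5,6,7,8,9,10,12,14,15,16); it reads the same forward and backward, and the interval DP gives dp[1][16] = 11.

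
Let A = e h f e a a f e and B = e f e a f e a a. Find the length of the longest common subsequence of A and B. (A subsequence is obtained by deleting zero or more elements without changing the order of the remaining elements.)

6

A longest common subsequence is efeafe (length 6); the LCS DP confirms no longer common subsequence exists.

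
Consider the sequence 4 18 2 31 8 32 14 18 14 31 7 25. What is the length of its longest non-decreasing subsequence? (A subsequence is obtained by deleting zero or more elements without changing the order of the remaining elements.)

One longest non-decreasing subsequence is 4, 8, 14, 18, 31 (positions 1,5,7,8,10), of length 5; no longer one exists.

5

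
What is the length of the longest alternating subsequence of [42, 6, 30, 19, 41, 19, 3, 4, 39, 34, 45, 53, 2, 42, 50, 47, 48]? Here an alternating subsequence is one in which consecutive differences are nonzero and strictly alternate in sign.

Track the best alternating length ending on an up-step vs a down-step at each position: up/down = 1/1, 1/2, 3/2, 3/4, 5/2, 3/6, 1/6, 7/6, 7/6, 7/8, 9/1, 9/1, 1/10, 11/10, 11/10, 11/12, 13/12.
The maximum over both is 13; one such subsequence is 42, 6, 30, 19, 41, 19, 39, 34, 45, 2, 50, 47, 48.

13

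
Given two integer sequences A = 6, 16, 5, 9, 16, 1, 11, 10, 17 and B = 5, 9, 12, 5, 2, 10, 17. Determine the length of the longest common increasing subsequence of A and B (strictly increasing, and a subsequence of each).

4

A longest common strictly increasing subsequence is 5, 9, 10, 17 (length 4); it appears in order in both A and B, and no longer such subsequence exists.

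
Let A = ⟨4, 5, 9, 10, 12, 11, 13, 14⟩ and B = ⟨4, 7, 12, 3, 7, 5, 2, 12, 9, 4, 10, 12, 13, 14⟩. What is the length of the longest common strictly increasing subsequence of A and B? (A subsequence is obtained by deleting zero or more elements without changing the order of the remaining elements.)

7

A longest common strictly increasing subsequence is 4, 5, 9, 10, 12, 13, 14 (length 7); it appears in order in both A and B, and no longer such subsequence exists.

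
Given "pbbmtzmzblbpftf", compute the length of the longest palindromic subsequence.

Using dp[i][j] = 2 + dp[i+1][j−1] if the ends match, else max(dp[i+1][j], dp[i][j−1]):
dp[1][15] = 9. A witness is pbbzmzbbp at positions 1,2,3,6,7,8,9,11,12.

9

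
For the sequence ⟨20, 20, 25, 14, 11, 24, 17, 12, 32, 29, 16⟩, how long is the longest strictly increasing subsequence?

Let dp[i] be the longest increasing subsequence ending at position i. Then dp = [1, 1, 2, 1, 1, 2, 2, 2, 3, 3, 3].
The maximum is 3; one witness is 20, 25, 32 at positions 1,3,9.

3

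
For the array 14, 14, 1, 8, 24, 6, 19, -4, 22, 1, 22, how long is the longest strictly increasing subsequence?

Scanning left to right, the best length ending at each element is: 14→1, 14→1, 1→1, 8→2, 24→3, 6→2, 19→3, -4→1, 22→4, 1→2, 22→4.
So the longest increasing subsequence has length 4, e.g. 1, 8, 19, 22.

4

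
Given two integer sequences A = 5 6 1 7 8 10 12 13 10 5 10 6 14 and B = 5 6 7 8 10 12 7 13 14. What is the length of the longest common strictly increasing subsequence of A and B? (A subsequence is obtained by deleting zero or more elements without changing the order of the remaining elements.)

8

A longest common strictly increasing subsequence is 5, 6, 7, 8, 10, 12, 13, 14 (length 8); it appears in order in both A and B, and no longer such subsequence exists.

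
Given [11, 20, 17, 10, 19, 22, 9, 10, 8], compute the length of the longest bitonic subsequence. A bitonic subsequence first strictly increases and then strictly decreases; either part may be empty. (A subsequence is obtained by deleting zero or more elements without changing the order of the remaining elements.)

Let inc[i] be the LIS ending at i and dec[i] the longest strictly decreasing subsequence starting at i. inc = [1, 2, 2, 1, 3, 4, 1, 2, 1], dec = [4, 5, 4, 3, 3, 3, 2, 2, 1].
max_i inc[i]+dec[i]−1 = 6, with one witness 11, 20, 17, 10, 9, 8.

6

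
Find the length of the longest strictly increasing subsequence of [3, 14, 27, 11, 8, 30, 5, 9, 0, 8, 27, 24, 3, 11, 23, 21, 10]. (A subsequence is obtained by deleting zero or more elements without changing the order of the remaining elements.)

Let dp[i] be the longest increasing subsequence ending at position i. Then dp = [1, 2, 3, 2, 2, 4, 2, 3, 1, 3, 4, 4, 2, 4, 5, 5, 4].
The maximum is 5; one witness is 3, 8, 9, 11, 23 at positions 1,5,8,14,15.

5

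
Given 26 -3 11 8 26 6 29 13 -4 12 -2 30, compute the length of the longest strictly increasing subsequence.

Scanning left to right, the best length ending at each element is: 26→1, -3→1, 11→2, 8→2, 26→3, 6→2, 29→4, 13→3, -4→1, 12→3, -2→2, 30→5.
So the longest increasing subsequence has length 5, e.g. -3, 11, 26, 29, 30.

5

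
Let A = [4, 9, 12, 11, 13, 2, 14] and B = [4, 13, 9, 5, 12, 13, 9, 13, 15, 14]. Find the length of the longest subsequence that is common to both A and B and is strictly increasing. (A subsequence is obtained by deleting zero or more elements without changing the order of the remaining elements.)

For each value that appears in both, track the longest common increasing run ending there.
The best achievable length is 5; one witness is 4, 9, 12, 13, 14 (A-positions 1,2,3,5,7, B-positions 1,3,5,6,10).

5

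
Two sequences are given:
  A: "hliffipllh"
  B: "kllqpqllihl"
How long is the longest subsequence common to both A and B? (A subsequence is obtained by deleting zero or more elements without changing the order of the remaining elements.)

5

A longest common subsequence is lpllh (length 5); the LCS DP confirms no longer common subsequence exists.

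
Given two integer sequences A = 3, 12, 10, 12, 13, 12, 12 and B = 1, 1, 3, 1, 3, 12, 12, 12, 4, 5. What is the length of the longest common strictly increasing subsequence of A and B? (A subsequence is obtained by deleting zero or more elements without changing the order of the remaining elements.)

2

A longest common strictly increasing subsequence is 3, 12 (length 2); it appears in order in both A and B, and no longer such subsequence exists.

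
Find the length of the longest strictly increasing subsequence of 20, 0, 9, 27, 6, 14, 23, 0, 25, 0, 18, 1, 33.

One longest increasing subsequence is 0, 9, 14, 23, 25, 33 (positions 2,3,6,7,9,13), of length 6; no longer one exists.

6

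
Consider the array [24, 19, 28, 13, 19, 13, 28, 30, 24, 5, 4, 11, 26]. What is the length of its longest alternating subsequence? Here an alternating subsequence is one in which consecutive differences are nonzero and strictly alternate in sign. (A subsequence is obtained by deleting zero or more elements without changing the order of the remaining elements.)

9

Track the best alternating length ending on an up-step vs a down-step at each position: up/down = 1/1, 1/2, 3/1, 1/4, 5/4, 1/6, 7/1, 7/1, 7/8, 1/8, 1/8, 9/8, 9/8.
The maximum over both is 9; one such subsequence is 24, 19, 28, 13, 19, 13, 28, 5, 11.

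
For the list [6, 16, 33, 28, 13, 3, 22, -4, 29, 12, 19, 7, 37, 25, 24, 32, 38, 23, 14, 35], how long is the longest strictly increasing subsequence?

Scanning left to right, the best length ending at each element is: 6→1, 16→2, 33→3, 28→3, 13→2, 3→1, 22→3, -4→1, 29→4, 12→2, 19→3, 7→2, 37→5, 25→4, 24→4, 32→5, 38→6, 23→4, 14→3, 35→6.
So the longest increasing subsequence has length 6, e.g. 6, 16, 28, 29, 37, 38.

6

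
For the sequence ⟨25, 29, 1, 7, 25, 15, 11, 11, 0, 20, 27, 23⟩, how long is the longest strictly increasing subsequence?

5

One longest increasing subsequence is 1, 7, 15, 20, 27 (positions 3,4,6,10,11), of length 5; no longer one exists.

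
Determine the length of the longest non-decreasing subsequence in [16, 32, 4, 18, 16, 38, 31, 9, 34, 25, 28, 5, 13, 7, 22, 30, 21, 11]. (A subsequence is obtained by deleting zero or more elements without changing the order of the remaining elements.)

5

Let dp[i] be the longest non-decreasing subsequence ending at position i. Then dp = [1, 2, 1, 2, 2, 3, 3, 2, 4, 3, 4, 2, 3, 3, 4, 5, 4, 4].
The maximum is 5; one witness is 16, 18, 25, 28, 30 at positions 1,4,10,11,16.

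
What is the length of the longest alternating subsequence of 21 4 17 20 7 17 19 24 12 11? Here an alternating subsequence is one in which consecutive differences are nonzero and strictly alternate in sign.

A longest alternating subsequence is 21, 4, 17, 7, 17, 12 (positions 1,2,3,5,6,9); its 5 consecutive differences strictly alternate in sign, and length 6 is optimal.

6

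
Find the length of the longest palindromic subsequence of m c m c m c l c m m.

Using dp[i][j] = 2 + dp[i+1][j−1] if the ends match, else max(dp[i+1][j], dp[i][j−1]):
dp[1][10] = 7. A witness is mmclcmm at positions 1,3,4,7,8,9,10.

7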